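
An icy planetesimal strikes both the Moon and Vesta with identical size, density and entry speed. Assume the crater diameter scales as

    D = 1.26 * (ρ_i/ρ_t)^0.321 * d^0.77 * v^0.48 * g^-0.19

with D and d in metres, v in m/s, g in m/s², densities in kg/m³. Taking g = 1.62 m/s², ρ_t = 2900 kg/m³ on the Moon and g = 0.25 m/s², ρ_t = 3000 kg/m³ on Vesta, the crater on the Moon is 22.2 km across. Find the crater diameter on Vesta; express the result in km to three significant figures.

D ≈ 31.3 km

The impactor-only factors (d, v, ρ_i) cancel in the ratio, leaving D_Vesta/D_Moon = (g_Vesta/g_Moon)^-0.19 · (ρ_t,Moon/ρ_t,Vesta)^0.321.
(0.25/1.62)^-0.19 = 0.1543^-0.19 = 1.426
(2900/3000)^0.321 = 0.9667^0.321 = 0.9892
Ratio = 1.426 × 0.9892 = 1.411
D_Vesta = 1.411 × 22.2 km = 31.3 km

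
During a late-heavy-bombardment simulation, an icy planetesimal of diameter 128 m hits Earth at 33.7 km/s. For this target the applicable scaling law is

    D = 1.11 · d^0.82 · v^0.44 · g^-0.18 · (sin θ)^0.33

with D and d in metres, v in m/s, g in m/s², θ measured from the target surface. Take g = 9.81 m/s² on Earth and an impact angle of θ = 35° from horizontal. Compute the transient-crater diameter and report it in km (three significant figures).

In SI units: v = 33700 m/s.
d^0.82 = 128^0.82 = 53.45
v^0.44 = 33700^0.44 = 98.21
g^-0.18 = 9.81^-0.18 = 0.6630
(sin 35°)^0.33 = 0.5736^0.33 = 0.8324
D = 1.11 × 53.45 × 98.21 × 0.6630 × 0.8324 = 3216 m
   = 3.216 km

D ≈ 3.22 km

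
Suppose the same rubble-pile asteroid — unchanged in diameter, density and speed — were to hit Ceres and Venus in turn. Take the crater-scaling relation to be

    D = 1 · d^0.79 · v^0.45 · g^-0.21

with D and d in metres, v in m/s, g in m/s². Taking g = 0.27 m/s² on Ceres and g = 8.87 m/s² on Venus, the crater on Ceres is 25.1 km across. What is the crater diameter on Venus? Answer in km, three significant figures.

D ≈ 12.1 km

All impactor-dependent factors cancel in the ratio, leaving D_Venus/D_Ceres = (g_Venus/g_Ceres)^-0.21.
(8.87/0.27)^-0.21 = 32.85^-0.21 = 0.4803
D_Venus = 0.4803 × 25.1 km = 12.1 km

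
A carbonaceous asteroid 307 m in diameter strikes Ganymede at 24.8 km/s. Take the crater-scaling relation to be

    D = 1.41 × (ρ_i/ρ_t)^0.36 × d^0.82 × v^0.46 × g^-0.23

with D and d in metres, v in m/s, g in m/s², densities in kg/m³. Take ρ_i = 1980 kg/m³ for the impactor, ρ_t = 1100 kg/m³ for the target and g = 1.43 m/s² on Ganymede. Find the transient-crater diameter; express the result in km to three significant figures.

D ≈ 18.5 km

In SI units: v = 24800 m/s.
(ρ_i/ρ_t)^0.36 = (1980/1100)^0.36 = 1.236
d^0.82 = 307^0.82 = 109.5
v^0.46 = 24800^0.46 = 105.1
g^-0.23 = 1.43^-0.23 = 0.9210
D = 1.41 × 1.236 × 109.5 × 105.1 × 0.9210 = 18472 m
   = 18.47 km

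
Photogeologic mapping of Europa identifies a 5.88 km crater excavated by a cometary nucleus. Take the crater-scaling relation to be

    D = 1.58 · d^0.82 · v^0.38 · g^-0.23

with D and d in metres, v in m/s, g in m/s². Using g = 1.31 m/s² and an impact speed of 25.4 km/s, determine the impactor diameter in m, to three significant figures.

Rearranging for d: d = [D / (1.58 · 25400^0.38 · 1.31^-0.23)]^(1/0.82).
D = 5880 m.
25400^0.38 = 47.19
1.31^-0.23 = 0.9398
Denominator = 1.58 × 47.19 × 0.9398 = 70.07
D / 70.07 = 5880 / 70.07 = 83.92
d = 83.92^(1/0.82) = 83.92^1.2195 = 221.9 m

d ≈ 222 m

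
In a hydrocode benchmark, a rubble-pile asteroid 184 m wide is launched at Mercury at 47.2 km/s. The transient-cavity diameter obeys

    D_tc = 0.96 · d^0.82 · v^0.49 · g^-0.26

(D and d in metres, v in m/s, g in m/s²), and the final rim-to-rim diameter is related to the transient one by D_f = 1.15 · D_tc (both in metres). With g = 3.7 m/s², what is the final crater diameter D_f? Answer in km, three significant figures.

D_f ≈ 11.0 km

v = 47200 m/s.
d^0.82 = 184^0.82 = 71.97
v^0.49 = 47200^0.49 = 195.1
g^-0.26 = 3.7^-0.26 = 0.7117
D_tc = 0.96 × 71.97 × 195.1 × 0.7117 = 9593 m
D_f = 1.15 × 9593 = 11032 m
     = 11.03 km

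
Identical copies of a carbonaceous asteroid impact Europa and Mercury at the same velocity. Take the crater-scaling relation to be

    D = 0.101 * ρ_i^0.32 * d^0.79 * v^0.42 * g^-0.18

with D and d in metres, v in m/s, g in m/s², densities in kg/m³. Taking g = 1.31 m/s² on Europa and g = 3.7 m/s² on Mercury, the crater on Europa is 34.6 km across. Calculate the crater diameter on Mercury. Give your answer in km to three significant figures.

All impactor-dependent factors cancel in the ratio, leaving D_Mercury/D_Europa = (g_Mercury/g_Europa)^-0.18.
(3.7/1.31)^-0.18 = 2.824^-0.18 = 0.8296
D_Mercury = 0.8296 × 34.6 km = 28.7 km

D ≈ 28.7 km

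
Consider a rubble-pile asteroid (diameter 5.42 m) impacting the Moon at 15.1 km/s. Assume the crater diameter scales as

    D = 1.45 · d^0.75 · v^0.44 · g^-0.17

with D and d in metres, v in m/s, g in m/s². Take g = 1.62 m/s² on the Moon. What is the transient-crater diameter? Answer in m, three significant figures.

D ≈ 327 m

In SI units: v = 15100 m/s.
d^0.75 = 5.42^0.75 = 3.552
v^0.44 = 15100^0.44 = 68.98
g^-0.17 = 1.62^-0.17 = 0.9213
D = 1.45 × 3.552 × 68.98 × 0.9213 = 327.3 m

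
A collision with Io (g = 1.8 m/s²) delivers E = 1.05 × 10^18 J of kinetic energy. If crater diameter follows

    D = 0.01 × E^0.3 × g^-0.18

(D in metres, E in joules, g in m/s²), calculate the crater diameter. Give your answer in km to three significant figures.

E^0.3 = (1.05 × 10^18)^0.3 = 2.549 × 10^5
g^-0.18 = 1.8^-0.18 = 0.8996
D = 0.01 × 2.549 × 10^5 × 0.8996 = 2293 m
   = 2.293 km

D ≈ 2.29 km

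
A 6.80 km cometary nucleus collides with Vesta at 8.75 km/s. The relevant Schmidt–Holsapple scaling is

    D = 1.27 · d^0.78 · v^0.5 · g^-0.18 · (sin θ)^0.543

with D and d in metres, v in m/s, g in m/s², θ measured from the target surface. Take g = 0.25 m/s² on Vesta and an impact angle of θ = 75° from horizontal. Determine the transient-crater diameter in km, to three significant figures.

In SI units: d = 6800 m, v = 8750 m/s.
d^0.78 = 6800^0.78 = 975.8
v^0.5 = 8750^0.5 = 93.54
g^-0.18 = 0.25^-0.18 = 1.283
(sin 75°)^0.543 = 0.9659^0.543 = 0.9813
D = 1.27 × 975.8 × 93.54 × 1.283 × 0.9813 = 1.459 × 10^5 m
   = 145.9 km

D ≈ 146 km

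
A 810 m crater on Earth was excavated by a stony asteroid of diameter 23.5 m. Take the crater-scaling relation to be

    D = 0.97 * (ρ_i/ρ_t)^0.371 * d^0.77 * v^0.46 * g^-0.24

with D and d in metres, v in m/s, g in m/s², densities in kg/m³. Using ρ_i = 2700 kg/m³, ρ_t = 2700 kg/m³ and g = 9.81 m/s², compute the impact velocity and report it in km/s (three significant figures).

v ≈ 37.5 km/s

Rearranging for v: v = [D / (0.97 · (2700/2700)^0.371 · 23.5^0.77 · 9.81^-0.24)]^(1/0.46).
(2700/2700)^0.371 = 1.000
23.5^0.77 = 11.37
9.81^-0.24 = 0.5781
Denominator = 0.97 × 1.000 × 11.37 × 0.5781 = 6.376
D / 6.376 = 810 / 6.376 = 127.0
v = 127.0^(1/0.46) = 127.0^2.1739 = 37451 m/s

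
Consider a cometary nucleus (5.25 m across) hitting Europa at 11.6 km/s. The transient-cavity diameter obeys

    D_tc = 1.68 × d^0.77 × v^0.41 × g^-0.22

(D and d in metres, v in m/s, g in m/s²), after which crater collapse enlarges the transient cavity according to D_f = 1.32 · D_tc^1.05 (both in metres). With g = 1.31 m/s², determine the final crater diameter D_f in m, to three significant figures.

D_f ≈ 459 m

v = 11600 m/s.
d^0.77 = 5.25^0.77 = 3.585
v^0.41 = 11600^0.41 = 46.39
g^-0.22 = 1.31^-0.22 = 0.9423
D_tc = 1.68 × 3.585 × 46.39 × 0.9423 = 263.3 m
D_f = 1.32 × (263.3)^1.05 = 459.2 m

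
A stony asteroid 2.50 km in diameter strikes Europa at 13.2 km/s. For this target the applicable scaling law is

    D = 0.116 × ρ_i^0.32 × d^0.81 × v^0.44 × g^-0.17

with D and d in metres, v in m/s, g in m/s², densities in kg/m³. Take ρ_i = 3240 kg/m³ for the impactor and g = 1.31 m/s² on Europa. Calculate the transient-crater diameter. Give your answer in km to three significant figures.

In SI units: d = 2500 m, v = 13200 m/s.
ρ_i^0.32 = 3240^0.32 = 13.29
d^0.81 = 2500^0.81 = 565.4
v^0.44 = 13200^0.44 = 65.02
g^-0.17 = 1.31^-0.17 = 0.9551
D = 0.116 × 13.29 × 565.4 × 65.02 × 0.9551 = 54130 m
   = 54.13 km

D ≈ 54.1 km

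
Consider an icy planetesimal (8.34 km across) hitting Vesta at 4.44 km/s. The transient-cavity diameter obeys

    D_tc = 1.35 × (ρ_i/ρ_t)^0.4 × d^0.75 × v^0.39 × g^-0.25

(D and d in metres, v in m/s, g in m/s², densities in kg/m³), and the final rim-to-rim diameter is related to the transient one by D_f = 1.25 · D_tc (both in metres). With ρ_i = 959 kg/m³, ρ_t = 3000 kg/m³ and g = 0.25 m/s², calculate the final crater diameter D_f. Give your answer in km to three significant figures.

D_f ≈ 34.9 km

In SI: d = 8340 m, v = 4440 m/s.
(ρ_i/ρ_t)^0.4 = (959/3000)^0.4 = 0.6337
d^0.75 = 8340^0.75 = 872.7
v^0.39 = 4440^0.39 = 26.45
g^-0.25 = 0.25^-0.25 = 1.414
D_tc = 1.35 × 0.6337 × 872.7 × 26.45 × 1.414 = 27920 m
D_f = 1.25 × 27920 = 34900 m
     = 34.90 km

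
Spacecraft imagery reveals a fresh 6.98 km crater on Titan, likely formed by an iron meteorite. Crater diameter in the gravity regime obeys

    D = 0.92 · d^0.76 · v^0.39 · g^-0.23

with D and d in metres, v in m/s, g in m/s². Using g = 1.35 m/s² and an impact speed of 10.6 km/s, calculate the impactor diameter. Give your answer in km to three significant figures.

d ≈ 1.20 km

Rearranging for d: d = [D / (0.92 · 10600^0.39 · 1.35^-0.23)]^(1/0.76).
D = 6980 m.
10600^0.39 = 37.14
1.35^-0.23 = 0.9333
Denominator = 0.92 × 37.14 × 0.9333 = 31.89
D / 31.89 = 6980 / 31.89 = 218.9
d = 218.9^(1/0.76) = 218.9^1.3158 = 1200 m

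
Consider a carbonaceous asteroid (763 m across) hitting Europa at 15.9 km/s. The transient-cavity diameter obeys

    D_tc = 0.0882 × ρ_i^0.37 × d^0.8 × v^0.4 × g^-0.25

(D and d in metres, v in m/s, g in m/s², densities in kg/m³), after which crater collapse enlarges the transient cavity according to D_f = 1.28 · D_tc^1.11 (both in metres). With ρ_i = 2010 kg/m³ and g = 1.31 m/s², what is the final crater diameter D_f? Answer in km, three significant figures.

D_f ≈ 48.5 km

v = 15900 m/s.
ρ_i^0.37 = 2010^0.37 = 16.68
d^0.8 = 763^0.8 = 202.3
v^0.4 = 15900^0.4 = 47.92
g^-0.25 = 1.31^-0.25 = 0.9347
D_tc = 0.0882 × 16.68 × 202.3 × 47.92 × 0.9347 = 13330 m
D_f = 1.28 × (13330)^1.11 = 48503 m
     = 48.50 km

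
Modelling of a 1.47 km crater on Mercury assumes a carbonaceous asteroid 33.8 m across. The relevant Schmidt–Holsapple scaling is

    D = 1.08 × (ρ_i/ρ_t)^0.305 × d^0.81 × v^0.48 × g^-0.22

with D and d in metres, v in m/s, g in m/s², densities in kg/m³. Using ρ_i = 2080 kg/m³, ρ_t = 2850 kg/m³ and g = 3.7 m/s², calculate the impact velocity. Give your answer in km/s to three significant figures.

Rearranging for v: v = [D / (1.08 · (2080/2850)^0.305 · 33.8^0.81 · 3.7^-0.22)]^(1/0.48).
D = 1470 m.
(2080/2850)^0.305 = 0.9084
33.8^0.81 = 17.32
3.7^-0.22 = 0.7499
Denominator = 1.08 × 0.9084 × 17.32 × 0.7499 = 12.74
D / 12.74 = 1470 / 12.74 = 115.4
v = 115.4^(1/0.48) = 115.4^2.0833 = 19779 m/s

v ≈ 19.8 km/s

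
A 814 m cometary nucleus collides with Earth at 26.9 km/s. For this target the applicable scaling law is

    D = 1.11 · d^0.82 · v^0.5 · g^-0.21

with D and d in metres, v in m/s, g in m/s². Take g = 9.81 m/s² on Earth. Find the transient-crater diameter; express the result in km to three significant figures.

In SI units: v = 26900 m/s.
d^0.82 = 814^0.82 = 243.6
v^0.5 = 26900^0.5 = 164.0
g^-0.21 = 9.81^-0.21 = 0.6191
D = 1.11 × 243.6 × 164.0 × 0.6191 = 27454 m
   = 27.45 km

D ≈ 27.5 km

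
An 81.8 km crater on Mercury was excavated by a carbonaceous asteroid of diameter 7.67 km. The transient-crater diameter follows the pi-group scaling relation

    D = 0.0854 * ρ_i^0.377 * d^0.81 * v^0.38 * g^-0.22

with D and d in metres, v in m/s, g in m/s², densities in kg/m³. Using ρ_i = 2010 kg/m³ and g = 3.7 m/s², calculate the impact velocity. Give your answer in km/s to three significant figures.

Rearranging for v: v = [D / (0.0854 · 2010^0.377 · 7670^0.81 · 3.7^-0.22)]^(1/0.38).
D = 81800 m.
2010^0.377 = 17.59
7670^0.81 = 1402
3.7^-0.22 = 0.7499
Denominator = 0.0854 × 17.59 × 1402 × 0.7499 = 1579
D / 1579 = 81800 / 1579 = 51.80
v = 51.80^(1/0.38) = 51.80^2.6316 = 32466 m/s

v ≈ 32.5 km/s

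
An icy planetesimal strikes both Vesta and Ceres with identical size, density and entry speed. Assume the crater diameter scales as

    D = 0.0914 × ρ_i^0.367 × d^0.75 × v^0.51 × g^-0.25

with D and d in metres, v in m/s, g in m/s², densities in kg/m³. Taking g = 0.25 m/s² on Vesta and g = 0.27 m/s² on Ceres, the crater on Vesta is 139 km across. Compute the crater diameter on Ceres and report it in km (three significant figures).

D ≈ 136 km

All impactor-dependent factors cancel in the ratio, leaving D_Ceres/D_Vesta = (g_Ceres/g_Vesta)^-0.25.
(0.27/0.25)^-0.25 = 1.080^-0.25 = 0.9809
D_Ceres = 0.9809 × 139 km = 136 km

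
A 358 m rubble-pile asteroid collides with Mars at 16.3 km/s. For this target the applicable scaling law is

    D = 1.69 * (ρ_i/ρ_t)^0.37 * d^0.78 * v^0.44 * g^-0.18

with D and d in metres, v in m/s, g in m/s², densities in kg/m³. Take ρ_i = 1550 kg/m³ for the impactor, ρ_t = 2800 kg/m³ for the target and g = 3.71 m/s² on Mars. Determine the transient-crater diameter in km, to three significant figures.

D ≈ 7.51 km

In SI units: v = 16300 m/s.
(ρ_i/ρ_t)^0.37 = (1550/2800)^0.37 = 0.8035
d^0.78 = 358^0.78 = 98.18
v^0.44 = 16300^0.44 = 71.34
g^-0.18 = 3.71^-0.18 = 0.7898
D = 1.69 × 0.8035 × 98.18 × 71.34 × 0.7898 = 7512 m
   = 7.512 km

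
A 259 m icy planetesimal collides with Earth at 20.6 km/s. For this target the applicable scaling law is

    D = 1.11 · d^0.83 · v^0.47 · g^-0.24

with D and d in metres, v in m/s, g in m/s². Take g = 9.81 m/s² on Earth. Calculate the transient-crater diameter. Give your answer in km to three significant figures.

D ≈ 6.88 km

In SI units: v = 20600 m/s.
d^0.83 = 259^0.83 = 100.7
v^0.47 = 20600^0.47 = 106.5
g^-0.24 = 9.81^-0.24 = 0.5781
D = 1.11 × 100.7 × 106.5 × 0.5781 = 6882 m
   = 6.882 km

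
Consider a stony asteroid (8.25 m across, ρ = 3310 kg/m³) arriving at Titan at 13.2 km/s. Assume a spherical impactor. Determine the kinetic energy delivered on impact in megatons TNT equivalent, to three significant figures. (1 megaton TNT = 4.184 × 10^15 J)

E ≈ 0.0203 Mt TNT

v = 13200 m/s.
Mass m = (π/6) ρ d³ = (π/6) × 3310 × (8.25)³ = 9.732 × 10^5 kg
E = ½ m v² = 0.5 × 9.732 × 10^5 × (13200)² = 8.479 × 10^13 J
   = 8.479 × 10^13 / 4.184×10^15 = 0.02027 Mt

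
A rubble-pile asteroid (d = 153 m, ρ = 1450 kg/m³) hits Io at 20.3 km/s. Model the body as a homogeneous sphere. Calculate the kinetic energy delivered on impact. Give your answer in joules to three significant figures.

v = 20300 m/s.
Mass m = (π/6) ρ d³ = (π/6) × 1450 × (153)³ = 2.719 × 10^9 kg
E = ½ m v² = 0.5 × 2.719 × 10^9 × (20300)² = 5.602 × 10^17 J

E ≈ 5.60 × 10^17 J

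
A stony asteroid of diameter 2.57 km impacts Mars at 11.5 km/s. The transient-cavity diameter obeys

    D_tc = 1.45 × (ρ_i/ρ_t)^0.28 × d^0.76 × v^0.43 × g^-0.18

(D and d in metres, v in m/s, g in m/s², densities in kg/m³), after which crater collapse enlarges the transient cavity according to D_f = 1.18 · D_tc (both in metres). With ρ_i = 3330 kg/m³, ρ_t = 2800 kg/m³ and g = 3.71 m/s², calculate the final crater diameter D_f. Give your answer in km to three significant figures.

D_f ≈ 30.9 km

In SI: d = 2570 m, v = 11500 m/s.
(ρ_i/ρ_t)^0.28 = (3330/2800)^0.28 = 1.050
d^0.76 = 2570^0.76 = 390.4
v^0.43 = 11500^0.43 = 55.73
g^-0.18 = 3.71^-0.18 = 0.7898
D_tc = 1.45 × 1.050 × 390.4 × 55.73 × 0.7898 = 26160 m
D_f = 1.18 × 26160 = 30869 m
     = 30.87 km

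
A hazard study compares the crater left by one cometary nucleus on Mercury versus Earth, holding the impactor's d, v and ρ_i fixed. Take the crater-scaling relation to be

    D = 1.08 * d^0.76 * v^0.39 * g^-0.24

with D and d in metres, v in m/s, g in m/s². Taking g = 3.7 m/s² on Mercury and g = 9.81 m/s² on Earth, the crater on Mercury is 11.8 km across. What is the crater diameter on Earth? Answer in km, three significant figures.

All impactor-dependent factors cancel in the ratio, leaving D_Earth/D_Mercury = (g_Earth/g_Mercury)^-0.24.
(9.81/3.7)^-0.24 = 2.651^-0.24 = 0.7914
D_Earth = 0.7914 × 11.8 km = 9.34 km

D ≈ 9.34 km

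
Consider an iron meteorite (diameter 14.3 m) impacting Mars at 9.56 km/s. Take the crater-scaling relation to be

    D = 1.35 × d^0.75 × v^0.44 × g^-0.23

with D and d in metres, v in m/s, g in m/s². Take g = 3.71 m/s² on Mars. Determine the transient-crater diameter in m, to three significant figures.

In SI units: v = 9560 m/s.
d^0.75 = 14.3^0.75 = 7.354
v^0.44 = 9560^0.44 = 56.42
g^-0.23 = 3.71^-0.23 = 0.7397
D = 1.35 × 7.354 × 56.42 × 0.7397 = 414.3 m

D ≈ 414 m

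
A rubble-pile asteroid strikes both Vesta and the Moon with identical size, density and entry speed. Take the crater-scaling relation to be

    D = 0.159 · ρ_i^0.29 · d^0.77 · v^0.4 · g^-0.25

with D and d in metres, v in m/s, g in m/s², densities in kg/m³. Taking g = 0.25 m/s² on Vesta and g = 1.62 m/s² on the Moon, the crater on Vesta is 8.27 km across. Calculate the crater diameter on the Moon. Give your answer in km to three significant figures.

All impactor-dependent factors cancel in the ratio, leaving D_Moon/D_Vesta = (g_Moon/g_Vesta)^-0.25.
(1.62/0.25)^-0.25 = 6.480^-0.25 = 0.6268
D_Moon = 0.6268 × 8.27 km = 5.18 km

D ≈ 5.18 km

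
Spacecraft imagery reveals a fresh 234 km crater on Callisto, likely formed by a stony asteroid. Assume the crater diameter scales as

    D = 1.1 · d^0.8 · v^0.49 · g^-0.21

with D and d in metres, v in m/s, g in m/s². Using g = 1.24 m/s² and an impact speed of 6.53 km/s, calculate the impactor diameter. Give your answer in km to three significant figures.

d ≈ 22.3 km

Rearranging for d: d = [D / (1.1 · 6530^0.49 · 1.24^-0.21)]^(1/0.8).
D = 234000 m.
6530^0.49 = 74.01
1.24^-0.21 = 0.9558
Denominator = 1.1 × 74.01 × 0.9558 = 77.81
D / 77.81 = 234000 / 77.81 = 3007
d = 3007^(1/0.8) = 3007^1.25 = 22267 m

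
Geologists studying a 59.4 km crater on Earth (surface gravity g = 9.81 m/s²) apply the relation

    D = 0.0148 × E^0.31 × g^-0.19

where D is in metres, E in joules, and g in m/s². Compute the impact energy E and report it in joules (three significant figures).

E ≈ 8.12 × 10^21 J

Rearranging: E = [D / (0.0148 · g^-0.19)]^(1/0.31).
D = 59400 m.
g^-0.19 = 9.81^-0.19 = 0.6480
D / (0.0148 × 0.6480) = 59400 / (9.590 × 10^-3) = 6.194 × 10^6
E = (6.194 × 10^6)^3.2258 = 8.120 × 10^21 J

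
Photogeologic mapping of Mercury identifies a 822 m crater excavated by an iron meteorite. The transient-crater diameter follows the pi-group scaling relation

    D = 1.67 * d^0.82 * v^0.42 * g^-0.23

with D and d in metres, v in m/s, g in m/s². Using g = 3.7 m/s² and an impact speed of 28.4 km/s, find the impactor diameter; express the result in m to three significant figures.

d ≈ 14.5 m

Rearranging for d: d = [D / (1.67 · 28400^0.42 · 3.7^-0.23)]^(1/0.82).
28400^0.42 = 74.20
3.7^-0.23 = 0.7401
Denominator = 1.67 × 74.20 × 0.7401 = 91.71
D / 91.71 = 822 / 91.71 = 8.963
d = 8.963^(1/0.82) = 8.963^1.2195 = 14.50 m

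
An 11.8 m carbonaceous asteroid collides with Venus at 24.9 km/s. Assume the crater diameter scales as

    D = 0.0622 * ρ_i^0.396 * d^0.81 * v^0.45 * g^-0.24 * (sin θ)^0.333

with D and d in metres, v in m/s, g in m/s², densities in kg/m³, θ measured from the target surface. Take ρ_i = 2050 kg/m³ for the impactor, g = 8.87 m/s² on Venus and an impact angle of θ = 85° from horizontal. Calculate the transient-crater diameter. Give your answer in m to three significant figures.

In SI units: v = 24900 m/s.
ρ_i^0.396 = 2050^0.396 = 20.49
d^0.81 = 11.8^0.81 = 7.383
v^0.45 = 24900^0.45 = 95.12
g^-0.24 = 8.87^-0.24 = 0.5922
(sin 85°)^0.333 = 0.9962^0.333 = 0.9987
D = 0.0622 × 20.49 × 7.383 × 95.12 × 0.5922 × 0.9987 = 529.3 m

D ≈ 529 m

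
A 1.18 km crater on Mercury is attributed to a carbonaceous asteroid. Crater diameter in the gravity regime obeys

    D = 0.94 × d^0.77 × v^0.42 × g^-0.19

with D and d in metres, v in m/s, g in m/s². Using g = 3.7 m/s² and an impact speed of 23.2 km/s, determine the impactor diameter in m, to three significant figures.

Rearranging for d: d = [D / (0.94 · 23200^0.42 · 3.7^-0.19)]^(1/0.77).
D = 1180 m.
23200^0.42 = 68.16
3.7^-0.19 = 0.7799
Denominator = 0.94 × 68.16 × 0.7799 = 49.97
D / 49.97 = 1180 / 49.97 = 23.61
d = 23.61^(1/0.77) = 23.61^1.2987 = 60.71 m

d ≈ 60.7 m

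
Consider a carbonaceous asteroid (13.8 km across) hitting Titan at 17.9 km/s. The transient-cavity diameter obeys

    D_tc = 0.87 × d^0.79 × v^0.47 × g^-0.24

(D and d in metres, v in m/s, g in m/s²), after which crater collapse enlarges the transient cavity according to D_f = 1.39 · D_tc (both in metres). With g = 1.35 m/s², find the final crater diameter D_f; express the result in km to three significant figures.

In SI: d = 13800 m, v = 17900 m/s.
d^0.79 = 13800^0.79 = 1864
v^0.47 = 17900^0.47 = 99.73
g^-0.24 = 1.35^-0.24 = 0.9305
D_tc = 0.87 × 1864 × 99.73 × 0.9305 = 1.505 × 10^5 m
D_f = 1.39 × 1.505 × 10^5 = 2.092 × 10^5 m
     = 209.2 km

D_f ≈ 209 km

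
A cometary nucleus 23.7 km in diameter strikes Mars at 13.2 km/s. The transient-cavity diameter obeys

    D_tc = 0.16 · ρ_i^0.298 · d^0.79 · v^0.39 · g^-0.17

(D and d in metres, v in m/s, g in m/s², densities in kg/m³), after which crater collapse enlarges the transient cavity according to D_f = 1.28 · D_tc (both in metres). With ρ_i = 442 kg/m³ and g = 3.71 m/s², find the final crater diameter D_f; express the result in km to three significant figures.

D_f ≈ 116 km

In SI: d = 23700 m, v = 13200 m/s.
ρ_i^0.298 = 442^0.298 = 6.142
d^0.79 = 23700^0.79 = 2858
v^0.39 = 13200^0.39 = 40.46
g^-0.17 = 3.71^-0.17 = 0.8002
D_tc = 0.16 × 6.142 × 2858 × 40.46 × 0.8002 = 90930 m
D_f = 1.28 × 90930 = 1.164 × 10^5 m
     = 116.4 km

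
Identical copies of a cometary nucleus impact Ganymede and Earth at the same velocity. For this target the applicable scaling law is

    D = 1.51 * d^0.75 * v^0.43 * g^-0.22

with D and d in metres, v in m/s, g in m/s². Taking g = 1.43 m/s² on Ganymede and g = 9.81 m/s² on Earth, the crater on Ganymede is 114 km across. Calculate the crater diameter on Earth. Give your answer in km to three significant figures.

All impactor-dependent factors cancel in the ratio, leaving D_Earth/D_Ganymede = (g_Earth/g_Ganymede)^-0.22.
(9.81/1.43)^-0.22 = 6.860^-0.22 = 0.6546
D_Earth = 0.6546 × 114 km = 74.6 km

D ≈ 74.6 km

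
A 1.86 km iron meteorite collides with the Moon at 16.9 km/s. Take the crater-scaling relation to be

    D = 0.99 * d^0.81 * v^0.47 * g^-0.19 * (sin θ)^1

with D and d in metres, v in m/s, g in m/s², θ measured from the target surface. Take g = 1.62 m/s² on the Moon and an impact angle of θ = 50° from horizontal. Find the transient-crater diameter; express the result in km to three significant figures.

In SI units: d = 1860 m, v = 16900 m/s.
d^0.81 = 1860^0.81 = 444.9
v^0.47 = 16900^0.47 = 97.07
g^-0.19 = 1.62^-0.19 = 0.9124
(sin 50°)^1 = 0.7660^1 = 0.7660
D = 0.99 × 444.9 × 97.07 × 0.9124 × 0.7660 = 29881 m
   = 29.88 km

D ≈ 29.9 km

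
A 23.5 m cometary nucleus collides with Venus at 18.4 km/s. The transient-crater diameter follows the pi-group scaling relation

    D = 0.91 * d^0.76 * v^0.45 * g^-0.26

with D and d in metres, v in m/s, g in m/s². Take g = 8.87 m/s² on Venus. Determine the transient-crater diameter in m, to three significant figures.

D ≈ 472 m

In SI units: v = 18400 m/s.
d^0.76 = 23.5^0.76 = 11.02
v^0.45 = 18400^0.45 = 83.02
g^-0.26 = 8.87^-0.26 = 0.5669
D = 0.91 × 11.02 × 83.02 × 0.5669 = 472.0 m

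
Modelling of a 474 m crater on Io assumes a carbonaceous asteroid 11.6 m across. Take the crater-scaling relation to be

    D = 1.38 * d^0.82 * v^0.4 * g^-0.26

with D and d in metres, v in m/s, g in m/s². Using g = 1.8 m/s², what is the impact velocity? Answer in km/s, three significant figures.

Rearranging for v: v = [D / (1.38 · 11.6^0.82 · 1.8^-0.26)]^(1/0.4).
11.6^0.82 = 7.462
1.8^-0.26 = 0.8583
Denominator = 1.38 × 7.462 × 0.8583 = 8.838
D / 8.838 = 474 / 8.838 = 53.63
v = 53.63^(1/0.4) = 53.63^2.5 = 21063 m/s

v ≈ 21.1 km/s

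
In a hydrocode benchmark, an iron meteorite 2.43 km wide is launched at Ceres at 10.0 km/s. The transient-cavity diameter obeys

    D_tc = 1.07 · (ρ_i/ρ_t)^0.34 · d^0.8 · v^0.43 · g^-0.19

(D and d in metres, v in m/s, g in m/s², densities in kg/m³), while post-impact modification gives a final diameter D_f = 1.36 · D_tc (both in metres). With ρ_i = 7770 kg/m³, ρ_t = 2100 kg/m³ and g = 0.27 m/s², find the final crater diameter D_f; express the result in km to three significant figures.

D_f ≈ 78.1 km

In SI: d = 2430 m, v = 10000 m/s.
(ρ_i/ρ_t)^0.34 = (7770/2100)^0.34 = 1.560
d^0.8 = 2430^0.8 = 511.1
v^0.43 = 10000^0.43 = 52.48
g^-0.19 = 0.27^-0.19 = 1.282
D_tc = 1.07 × 1.560 × 511.1 × 52.48 × 1.282 = 57400 m
D_f = 1.36 × 57400 = 78064 m
     = 78.06 km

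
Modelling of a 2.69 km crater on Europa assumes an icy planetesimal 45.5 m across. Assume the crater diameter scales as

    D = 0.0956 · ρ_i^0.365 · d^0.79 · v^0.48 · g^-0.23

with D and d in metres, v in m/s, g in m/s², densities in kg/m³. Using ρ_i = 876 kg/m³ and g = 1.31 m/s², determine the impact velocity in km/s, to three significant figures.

v ≈ 22.9 km/s

Rearranging for v: v = [D / (0.0956 · 876^0.365 · 45.5^0.79 · 1.31^-0.23)]^(1/0.48).
D = 2690 m.
876^0.365 = 11.86
45.5^0.79 = 20.41
1.31^-0.23 = 0.9398
Denominator = 0.0956 × 11.86 × 20.41 × 0.9398 = 21.75
D / 21.75 = 2690 / 21.75 = 123.7
v = 123.7^(1/0.48) = 123.7^2.0833 = 22858 m/s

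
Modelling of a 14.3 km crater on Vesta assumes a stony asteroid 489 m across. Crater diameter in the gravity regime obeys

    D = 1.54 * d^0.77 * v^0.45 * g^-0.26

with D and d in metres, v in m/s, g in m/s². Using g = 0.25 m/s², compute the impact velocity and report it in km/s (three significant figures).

v ≈ 7.38 km/s

Rearranging for v: v = [D / (1.54 · 489^0.77 · 0.25^-0.26)]^(1/0.45).
D = 14300 m.
489^0.77 = 117.7
0.25^-0.26 = 1.434
Denominator = 1.54 × 117.7 × 1.434 = 259.9
D / 259.9 = 14300 / 259.9 = 55.02
v = 55.02^(1/0.45) = 55.02^2.2222 = 7375 m/s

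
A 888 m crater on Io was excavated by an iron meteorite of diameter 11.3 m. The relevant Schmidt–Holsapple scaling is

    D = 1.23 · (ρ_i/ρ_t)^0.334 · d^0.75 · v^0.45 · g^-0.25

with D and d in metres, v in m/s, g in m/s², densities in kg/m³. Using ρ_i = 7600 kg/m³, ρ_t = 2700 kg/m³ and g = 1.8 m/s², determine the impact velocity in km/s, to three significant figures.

v ≈ 25.4 km/s

Rearranging for v: v = [D / (1.23 · (7600/2700)^0.334 · 11.3^0.75 · 1.8^-0.25)]^(1/0.45).
(7600/2700)^0.334 = 1.413
11.3^0.75 = 6.163
1.8^-0.25 = 0.8633
Denominator = 1.23 × 1.413 × 6.163 × 0.8633 = 9.247
D / 9.247 = 888 / 9.247 = 96.03
v = 96.03^(1/0.45) = 96.03^2.2222 = 25428 m/s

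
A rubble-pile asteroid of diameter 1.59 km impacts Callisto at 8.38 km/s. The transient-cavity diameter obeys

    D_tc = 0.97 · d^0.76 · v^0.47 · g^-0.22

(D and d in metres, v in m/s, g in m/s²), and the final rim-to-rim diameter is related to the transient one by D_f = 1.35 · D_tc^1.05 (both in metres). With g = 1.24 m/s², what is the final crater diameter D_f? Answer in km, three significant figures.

D_f ≈ 38.5 km

In SI: d = 1590 m, v = 8380 m/s.
d^0.76 = 1590^0.76 = 271.1
v^0.47 = 8380^0.47 = 69.81
g^-0.22 = 1.24^-0.22 = 0.9538
D_tc = 0.97 × 271.1 × 69.81 × 0.9538 = 17510 m
D_f = 1.35 × (17510)^1.05 = 38529 m
     = 38.53 km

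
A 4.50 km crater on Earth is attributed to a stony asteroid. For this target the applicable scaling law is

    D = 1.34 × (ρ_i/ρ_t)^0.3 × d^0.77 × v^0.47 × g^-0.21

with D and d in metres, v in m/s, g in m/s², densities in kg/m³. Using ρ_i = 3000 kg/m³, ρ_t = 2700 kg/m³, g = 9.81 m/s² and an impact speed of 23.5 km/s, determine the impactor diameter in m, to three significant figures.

d ≈ 146 m

Rearranging for d: d = [D / (1.34 · (3000/2700)^0.3 · 23500^0.47 · 9.81^-0.21)]^(1/0.77).
D = 4500 m.
(3000/2700)^0.3 = 1.032
23500^0.47 = 113.3
9.81^-0.21 = 0.6191
Denominator = 1.34 × 1.032 × 113.3 × 0.6191 = 97.00
D / 97.00 = 4500 / 97.00 = 46.39
d = 46.39^(1/0.77) = 46.39^1.2987 = 145.9 m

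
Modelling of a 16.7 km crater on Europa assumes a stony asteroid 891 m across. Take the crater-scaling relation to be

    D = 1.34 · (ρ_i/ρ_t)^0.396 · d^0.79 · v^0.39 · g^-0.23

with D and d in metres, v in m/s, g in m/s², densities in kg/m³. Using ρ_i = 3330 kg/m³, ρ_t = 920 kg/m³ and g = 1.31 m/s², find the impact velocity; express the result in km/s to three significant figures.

Rearranging for v: v = [D / (1.34 · (3330/920)^0.396 · 891^0.79 · 1.31^-0.23)]^(1/0.39).
D = 16700 m.
(3330/920)^0.396 = 1.664
891^0.79 = 214.0
1.31^-0.23 = 0.9398
Denominator = 1.34 × 1.664 × 214.0 × 0.9398 = 448.4
D / 448.4 = 16700 / 448.4 = 37.24
v = 37.24^(1/0.39) = 37.24^2.5641 = 10672 m/s

v ≈ 10.7 km/s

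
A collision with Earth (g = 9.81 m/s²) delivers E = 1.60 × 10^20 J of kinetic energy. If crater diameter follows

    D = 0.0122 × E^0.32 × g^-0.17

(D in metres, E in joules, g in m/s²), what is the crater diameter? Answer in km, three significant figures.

E^0.32 = (1.60 × 10^20)^0.32 = 2.920 × 10^6
g^-0.17 = 9.81^-0.17 = 0.6783
D = 0.0122 × 2.920 × 10^6 × 0.6783 = 24164 m
   = 24.16 km

D ≈ 24.2 km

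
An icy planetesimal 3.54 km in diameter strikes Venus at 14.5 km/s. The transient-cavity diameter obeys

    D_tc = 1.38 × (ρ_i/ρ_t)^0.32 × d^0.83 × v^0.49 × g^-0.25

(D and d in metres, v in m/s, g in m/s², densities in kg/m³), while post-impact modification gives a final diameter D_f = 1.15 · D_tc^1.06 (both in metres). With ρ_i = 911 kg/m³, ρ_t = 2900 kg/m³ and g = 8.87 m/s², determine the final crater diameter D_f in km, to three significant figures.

D_f ≈ 118 km

In SI: d = 3540 m, v = 14500 m/s.
(ρ_i/ρ_t)^0.32 = (911/2900)^0.32 = 0.6904
d^0.83 = 3540^0.83 = 882.4
v^0.49 = 14500^0.49 = 109.4
g^-0.25 = 8.87^-0.25 = 0.5795
D_tc = 1.38 × 0.6904 × 882.4 × 109.4 × 0.5795 = 53300 m
D_f = 1.15 × (53300)^1.06 = 1.178 × 10^5 m
     = 117.8 km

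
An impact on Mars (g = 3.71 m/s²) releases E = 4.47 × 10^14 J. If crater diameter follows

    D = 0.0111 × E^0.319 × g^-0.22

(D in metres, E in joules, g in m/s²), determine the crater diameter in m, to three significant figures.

D ≈ 392 m

E^0.319 = (4.47 × 10^14)^0.319 = 4.715 × 10^4
g^-0.22 = 3.71^-0.22 = 0.7494
D = 0.0111 × 4.715 × 10^4 × 0.7494 = 392.2 m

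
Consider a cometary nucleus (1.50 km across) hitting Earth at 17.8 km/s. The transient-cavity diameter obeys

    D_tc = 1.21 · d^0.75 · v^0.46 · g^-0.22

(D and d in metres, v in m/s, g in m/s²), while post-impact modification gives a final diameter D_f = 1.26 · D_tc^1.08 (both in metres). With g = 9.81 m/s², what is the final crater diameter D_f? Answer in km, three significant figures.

In SI: d = 1500 m, v = 17800 m/s.
d^0.75 = 1500^0.75 = 241.0
v^0.46 = 17800^0.46 = 90.20
g^-0.22 = 9.81^-0.22 = 0.6051
D_tc = 1.21 × 241.0 × 90.20 × 0.6051 = 15920 m
D_f = 1.26 × (15920)^1.08 = 43498 m
     = 43.50 km

D_f ≈ 43.5 km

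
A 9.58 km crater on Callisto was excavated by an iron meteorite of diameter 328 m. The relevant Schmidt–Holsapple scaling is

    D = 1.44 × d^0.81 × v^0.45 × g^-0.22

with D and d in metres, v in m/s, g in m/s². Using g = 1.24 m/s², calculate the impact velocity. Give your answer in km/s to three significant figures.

Rearranging for v: v = [D / (1.44 · 328^0.81 · 1.24^-0.22)]^(1/0.45).
D = 9580 m.
328^0.81 = 109.1
1.24^-0.22 = 0.9538
Denominator = 1.44 × 109.1 × 0.9538 = 149.8
D / 149.8 = 9580 / 149.8 = 63.95
v = 63.95^(1/0.45) = 63.95^2.2222 = 10302 m/s

v ≈ 10.3 km/s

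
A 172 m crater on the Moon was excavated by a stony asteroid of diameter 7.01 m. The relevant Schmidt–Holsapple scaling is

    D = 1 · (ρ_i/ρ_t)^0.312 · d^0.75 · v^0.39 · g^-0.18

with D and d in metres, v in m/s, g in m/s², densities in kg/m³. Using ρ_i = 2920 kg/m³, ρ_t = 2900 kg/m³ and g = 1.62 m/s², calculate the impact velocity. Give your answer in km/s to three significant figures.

v ≈ 15.9 km/s

Rearranging for v: v = [D / (1 · (2920/2900)^0.312 · 7.01^0.75 · 1.62^-0.18)]^(1/0.39).
(2920/2900)^0.312 = 1.002
7.01^0.75 = 4.308
1.62^-0.18 = 0.9168
Denominator = 1 × 1.002 × 4.308 × 0.9168 = 3.957
D / 3.957 = 172 / 3.957 = 43.47
v = 43.47^(1/0.39) = 43.47^2.5641 = 15867 m/s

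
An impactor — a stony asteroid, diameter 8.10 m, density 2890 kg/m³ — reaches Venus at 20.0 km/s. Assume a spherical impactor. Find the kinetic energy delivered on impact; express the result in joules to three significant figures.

v = 20000 m/s.
Mass m = (π/6) ρ d³ = (π/6) × 2890 × (8.1)³ = 8.042 × 10^5 kg
E = ½ m v² = 0.5 × 8.042 × 10^5 × (20000)² = 1.608 × 10^14 J

E ≈ 1.61 × 10^14 J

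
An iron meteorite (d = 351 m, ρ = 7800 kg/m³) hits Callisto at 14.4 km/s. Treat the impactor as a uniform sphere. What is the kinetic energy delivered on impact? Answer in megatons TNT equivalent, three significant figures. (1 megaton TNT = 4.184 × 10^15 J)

v = 14400 m/s.
Mass m = (π/6) ρ d³ = (π/6) × 7800 × (351)³ = 1.766 × 10^11 kg
E = ½ m v² = 0.5 × 1.766 × 10^11 × (14400)² = 1.831 × 10^19 J
   = 1.831 × 10^19 / 4.184×10^15 = 4376 Mt

E ≈ 4380 Mt TNT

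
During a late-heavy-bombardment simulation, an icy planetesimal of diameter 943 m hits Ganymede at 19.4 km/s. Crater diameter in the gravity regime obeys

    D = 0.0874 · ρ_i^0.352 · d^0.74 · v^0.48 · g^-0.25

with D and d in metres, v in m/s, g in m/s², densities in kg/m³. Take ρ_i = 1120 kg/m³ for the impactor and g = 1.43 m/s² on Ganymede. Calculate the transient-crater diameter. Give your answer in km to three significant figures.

D ≈ 17.2 km

In SI units: v = 19400 m/s.
ρ_i^0.352 = 1120^0.352 = 11.84
d^0.74 = 943^0.74 = 158.9
v^0.48 = 19400^0.48 = 114.3
g^-0.25 = 1.43^-0.25 = 0.9145
D = 0.0874 × 11.84 × 158.9 × 114.3 × 0.9145 = 17188 m
   = 17.19 km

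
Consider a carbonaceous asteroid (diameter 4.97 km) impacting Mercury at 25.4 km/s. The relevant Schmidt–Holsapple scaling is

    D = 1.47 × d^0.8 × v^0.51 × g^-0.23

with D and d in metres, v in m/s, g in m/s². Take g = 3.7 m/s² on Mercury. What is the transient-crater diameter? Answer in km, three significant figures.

In SI units: d = 4970 m, v = 25400 m/s.
d^0.8 = 4970^0.8 = 905.9
v^0.51 = 25400^0.51 = 176.4
g^-0.23 = 3.7^-0.23 = 0.7401
D = 1.47 × 905.9 × 176.4 × 0.7401 = 1.739 × 10^5 m
   = 173.9 km

D ≈ 174 km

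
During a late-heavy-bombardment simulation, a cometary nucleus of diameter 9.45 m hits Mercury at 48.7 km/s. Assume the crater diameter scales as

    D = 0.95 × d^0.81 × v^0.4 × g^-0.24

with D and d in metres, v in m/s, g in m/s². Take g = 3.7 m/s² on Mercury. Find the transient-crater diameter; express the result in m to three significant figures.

In SI units: v = 48700 m/s.
d^0.81 = 9.45^0.81 = 6.167
v^0.4 = 48700^0.4 = 74.99
g^-0.24 = 3.7^-0.24 = 0.7305
D = 0.95 × 6.167 × 74.99 × 0.7305 = 320.9 m

D ≈ 321 m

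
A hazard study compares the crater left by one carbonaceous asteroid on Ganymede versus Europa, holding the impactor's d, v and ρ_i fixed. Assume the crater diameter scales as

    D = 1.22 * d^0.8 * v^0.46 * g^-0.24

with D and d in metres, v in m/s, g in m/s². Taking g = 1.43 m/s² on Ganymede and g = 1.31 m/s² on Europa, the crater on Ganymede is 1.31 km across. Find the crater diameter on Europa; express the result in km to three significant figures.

All impactor-dependent factors cancel in the ratio, leaving D_Europa/D_Ganymede = (g_Europa/g_Ganymede)^-0.24.
(1.31/1.43)^-0.24 = 0.9161^-0.24 = 1.021
D_Europa = 1.021 × 1.31 km = 1.34 km

D ≈ 1.34 km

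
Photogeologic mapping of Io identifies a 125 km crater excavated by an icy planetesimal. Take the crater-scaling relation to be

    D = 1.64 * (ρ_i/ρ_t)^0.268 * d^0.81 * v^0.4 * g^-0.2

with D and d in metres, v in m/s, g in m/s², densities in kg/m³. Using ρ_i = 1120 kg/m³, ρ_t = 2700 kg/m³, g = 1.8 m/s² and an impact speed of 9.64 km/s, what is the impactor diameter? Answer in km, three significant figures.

Rearranging for d: d = [D / (1.64 · (1120/2700)^0.268 · 9640^0.4 · 1.8^-0.2)]^(1/0.81).
D = 125000 m.
(1120/2700)^0.268 = 0.7899
9640^0.4 = 39.23
1.8^-0.2 = 0.8891
Denominator = 1.64 × 0.7899 × 39.23 × 0.8891 = 45.18
D / 45.18 = 125000 / 45.18 = 2767
d = 2767^(1/0.81) = 2767^1.2346 = 17763 m

d ≈ 17.8 km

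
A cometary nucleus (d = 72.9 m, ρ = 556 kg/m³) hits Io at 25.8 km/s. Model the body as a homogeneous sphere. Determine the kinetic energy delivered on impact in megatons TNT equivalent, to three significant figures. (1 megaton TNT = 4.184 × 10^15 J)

E ≈ 8.97 Mt TNT

v = 25800 m/s.
Mass m = (π/6) ρ d³ = (π/6) × 556 × (72.9)³ = 1.128 × 10^8 kg
E = ½ m v² = 0.5 × 1.128 × 10^8 × (25800)² = 3.754 × 10^16 J
   = 3.754 × 10^16 / 4.184×10^15 = 8.972 Mt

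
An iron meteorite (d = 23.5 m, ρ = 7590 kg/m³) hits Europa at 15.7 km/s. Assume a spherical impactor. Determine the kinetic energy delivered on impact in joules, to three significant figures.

E ≈ 6.36 × 10^15 J

v = 15700 m/s.
Mass m = (π/6) ρ d³ = (π/6) × 7590 × (23.5)³ = 5.158 × 10^7 kg
E = ½ m v² = 0.5 × 5.158 × 10^7 × (15700)² = 6.357 × 10^15 J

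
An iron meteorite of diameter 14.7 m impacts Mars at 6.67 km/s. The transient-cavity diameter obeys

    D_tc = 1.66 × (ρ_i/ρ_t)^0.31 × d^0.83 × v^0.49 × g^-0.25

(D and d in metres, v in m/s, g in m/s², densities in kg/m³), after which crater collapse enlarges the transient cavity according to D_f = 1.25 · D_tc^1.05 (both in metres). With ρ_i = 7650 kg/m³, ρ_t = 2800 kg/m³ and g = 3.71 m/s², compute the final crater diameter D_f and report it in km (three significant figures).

D_f ≈ 2.02 km

v = 6670 m/s.
(ρ_i/ρ_t)^0.31 = (7650/2800)^0.31 = 1.366
d^0.83 = 14.7^0.83 = 9.308
v^0.49 = 6670^0.49 = 74.79
g^-0.25 = 3.71^-0.25 = 0.7205
D_tc = 1.66 × 1.366 × 9.308 × 74.79 × 0.7205 = 1137 m
D_f = 1.25 × (1137)^1.05 = 2020 m
     = 2.020 km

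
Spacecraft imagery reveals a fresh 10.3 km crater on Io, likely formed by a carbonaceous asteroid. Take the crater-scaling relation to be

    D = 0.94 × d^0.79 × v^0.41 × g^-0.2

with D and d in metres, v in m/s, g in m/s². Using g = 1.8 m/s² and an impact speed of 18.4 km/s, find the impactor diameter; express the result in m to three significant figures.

d ≈ 922 m

Rearranging for d: d = [D / (0.94 · 18400^0.41 · 1.8^-0.2)]^(1/0.79).
D = 10300 m.
18400^0.41 = 56.05
1.8^-0.2 = 0.8891
Denominator = 0.94 × 56.05 × 0.8891 = 46.84
D / 46.84 = 10300 / 46.84 = 219.9
d = 219.9^(1/0.79) = 219.9^1.2658 = 922.1 m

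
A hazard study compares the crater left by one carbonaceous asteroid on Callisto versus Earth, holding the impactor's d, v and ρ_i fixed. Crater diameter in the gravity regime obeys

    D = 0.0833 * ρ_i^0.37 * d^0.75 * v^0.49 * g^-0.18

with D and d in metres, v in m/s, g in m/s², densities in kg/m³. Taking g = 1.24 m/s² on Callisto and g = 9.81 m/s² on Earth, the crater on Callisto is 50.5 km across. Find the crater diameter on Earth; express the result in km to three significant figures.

D ≈ 34.8 km

All impactor-dependent factors cancel in the ratio, leaving D_Earth/D_Callisto = (g_Earth/g_Callisto)^-0.18.
(9.81/1.24)^-0.18 = 7.911^-0.18 = 0.6892
D_Earth = 0.6892 × 50.5 km = 34.8 km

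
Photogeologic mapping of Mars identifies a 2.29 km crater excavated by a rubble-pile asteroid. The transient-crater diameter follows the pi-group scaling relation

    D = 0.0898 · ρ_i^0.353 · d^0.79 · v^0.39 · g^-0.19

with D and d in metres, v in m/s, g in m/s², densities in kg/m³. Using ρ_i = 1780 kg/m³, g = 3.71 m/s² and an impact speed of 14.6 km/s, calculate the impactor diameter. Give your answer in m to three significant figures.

d ≈ 161 m

Rearranging for d: d = [D / (0.0898 · 1780^0.353 · 14600^0.39 · 3.71^-0.19)]^(1/0.79).
D = 2290 m.
1780^0.353 = 14.04
14600^0.39 = 42.08
3.71^-0.19 = 0.7795
Denominator = 0.0898 × 14.04 × 42.08 × 0.7795 = 41.36
D / 41.36 = 2290 / 41.36 = 55.37
d = 55.37^(1/0.79) = 55.37^1.2658 = 160.9 m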